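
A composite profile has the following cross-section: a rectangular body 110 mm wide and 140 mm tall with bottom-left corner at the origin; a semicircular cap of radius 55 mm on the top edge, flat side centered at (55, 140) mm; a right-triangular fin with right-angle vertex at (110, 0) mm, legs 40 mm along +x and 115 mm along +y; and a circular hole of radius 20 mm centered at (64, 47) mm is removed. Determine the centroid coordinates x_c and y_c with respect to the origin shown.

x_c = 61.88 mm, y_c = 88.85 mm

rectangular body: A = 110 × 140 = 15400.00, centroid at (55.00, 70.00).
semicircular top: A = ½π·55² = 4751.66, centroid at (55.00, 163.34).
triangular fin: A = ½·40·115 = 2300.00, centroid at (123.33, 38.33).
hole: A = −π·20² = -1256.64, centroid at (64.00, 47.00).
ΣA = 21195.02 mm², ΣAx_c = 1311583.13 mm³, ΣAy_c = 1883253.64 mm³.
x_c = 1311583.13/21195.02 = 61.88 mm; y_c = 1883253.64/21195.02 = 88.85 mm.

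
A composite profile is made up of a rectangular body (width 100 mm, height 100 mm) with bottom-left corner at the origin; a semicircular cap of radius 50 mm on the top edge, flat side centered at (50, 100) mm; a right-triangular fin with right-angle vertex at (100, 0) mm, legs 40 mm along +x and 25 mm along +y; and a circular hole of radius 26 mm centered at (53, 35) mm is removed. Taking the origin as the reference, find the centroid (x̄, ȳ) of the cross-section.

rectangular body: A = 100 × 100 = 10000.00, centroid at (50.00, 50.00).
semicircular top: A = ½π·50² = 3926.99, centroid at (50.00, 121.22).
triangular fin: A = ½·40·25 = 500.00, centroid at (113.33, 8.33).
hole: A = −π·26² = -2123.72, centroid at (53.00, 35.00).
ΣA = 12303.27 mm², ΣAx̄ = 640459.23 mm³, ΣAȳ = 905869.00 mm³.
x̄ = 640459.23/12303.27 = 52.06 mm; ȳ = 905869.00/12303.27 = 73.63 mm.

x̄ = 52.06 mm, ȳ = 73.63 mm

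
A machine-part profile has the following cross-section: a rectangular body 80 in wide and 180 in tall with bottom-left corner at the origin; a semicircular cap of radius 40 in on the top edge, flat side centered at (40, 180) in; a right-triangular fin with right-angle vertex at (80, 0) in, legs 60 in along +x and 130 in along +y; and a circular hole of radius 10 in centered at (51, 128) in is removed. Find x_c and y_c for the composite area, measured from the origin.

x_c = 51.25 in, y_c = 93.65 in

rectangular body: A = 80 × 180 = 14400.00, centroid at (40.00, 90.00).
semicircular top: A = ½π·40² = 2513.27, centroid at (40.00, 196.98).
triangular fin: A = ½·60·130 = 3900.00, centroid at (100.00, 43.33).
hole: A = −π·10² = -314.16, centroid at (51.00, 128.00).
ΣA = 20499.11 in², ΣAx_c = 1050508.84 in³, ΣAy_c = 1919843.62 in³.
x_c = 1050508.84/20499.11 = 51.25 in; y_c = 1919843.62/20499.11 = 93.65 in.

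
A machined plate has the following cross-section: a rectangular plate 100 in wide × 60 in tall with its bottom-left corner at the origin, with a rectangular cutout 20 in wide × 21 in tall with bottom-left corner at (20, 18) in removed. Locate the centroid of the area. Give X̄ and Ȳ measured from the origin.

X̄ = 51.51 in, Ȳ = 30.11 in

plate: A = 100 × 60 = 6000.00, centroid at (50.00, 30.00).
hole: A = −(20 × 21) = -420.00, centroid at (30.00, 28.50).
ΣA = 5580.00 in²
ΣAX̄ = (6000.00)(50.00) + (-420.00)(30.00) = 287400.00 in³
ΣAȲ = (6000.00)(30.00) + (-420.00)(28.50) = 168030.00 in³
X̄ = 287400.00 / 5580.00 = 51.51 in
Ȳ = 168030.00 / 5580.00 = 30.11 in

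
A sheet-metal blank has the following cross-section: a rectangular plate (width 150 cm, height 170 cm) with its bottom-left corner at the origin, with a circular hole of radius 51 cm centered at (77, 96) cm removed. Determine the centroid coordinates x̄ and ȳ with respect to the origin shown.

x̄ = 74.06 cm, ȳ = 79.81 cm

Part | A | x̄ᵢ | ȳᵢ | A·x̄ᵢ | A·ȳᵢ
plate | 25500.00 | 75.00 | 85.00 | 1912500.00 | 2167500.00
hole | -8171.28 | 77.00 | 96.00 | -629188.75 | -784443.12
Σ | 17328.72 |  |  | 1283311.25 | 1383056.88
x̄ = 1283311.25 / 17328.72 = 74.06 cm
ȳ = 1383056.88 / 17328.72 = 79.81 cm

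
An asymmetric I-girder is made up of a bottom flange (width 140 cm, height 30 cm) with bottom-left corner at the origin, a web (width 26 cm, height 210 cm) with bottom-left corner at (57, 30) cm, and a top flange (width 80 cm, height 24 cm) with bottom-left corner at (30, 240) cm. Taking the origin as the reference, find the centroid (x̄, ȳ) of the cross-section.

Part | A | x̄ᵢ | ȳᵢ | A·x̄ᵢ | A·ȳᵢ
bottom flange | 4200.00 | 70.00 | 15.00 | 294000.00 | 63000.00
web | 5460.00 | 70.00 | 135.00 | 382200.00 | 737100.00
top flange | 1920.00 | 70.00 | 252.00 | 134400.00 | 483840.00
Σ | 11580.00 |  |  | 810600.00 | 1283940.00
x̄ = 810600.00 / 11580.00 = 70.00 cm
ȳ = 1283940.00 / 11580.00 = 110.88 cm

x̄ = 70.00 cm, ȳ = 110.88 cm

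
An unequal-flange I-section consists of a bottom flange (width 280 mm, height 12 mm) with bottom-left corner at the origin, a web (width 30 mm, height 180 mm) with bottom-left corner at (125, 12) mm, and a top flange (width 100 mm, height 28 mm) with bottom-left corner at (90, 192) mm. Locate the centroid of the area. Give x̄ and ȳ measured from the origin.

x̄ = 140.00 mm, ȳ = 99.29 mm

bottom flange: A = 280 × 12 = 3360.00, centroid at (140.00, 6.00).
web: A = 30 × 180 = 5400.00, centroid at (140.00, 102.00).
top flange: A = 100 × 28 = 2800.00, centroid at (140.00, 206.00).
ΣA = 11560.00 mm²
ΣAx̄ = (3360.00)(140.00) + (5400.00)(140.00) + (2800.00)(140.00) = 1618400.00 mm³
ΣAȳ = (3360.00)(6.00) + (5400.00)(102.00) + (2800.00)(206.00) = 1147760.00 mm³
x̄ = 1618400.00 / 11560.00 = 140.00 mm
ȳ = 1147760.00 / 11560.00 = 99.29 mm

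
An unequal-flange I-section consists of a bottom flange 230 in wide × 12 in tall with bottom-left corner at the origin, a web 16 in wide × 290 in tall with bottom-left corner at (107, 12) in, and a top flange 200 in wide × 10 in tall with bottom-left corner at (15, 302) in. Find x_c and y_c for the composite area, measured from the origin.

x_c = 115.00 in, y_c = 144.58 in

Part | A | x̄ᵢ | ȳᵢ | A·x̄ᵢ | A·ȳᵢ
bottom flange | 2760.00 | 115.00 | 6.00 | 317400.00 | 16560.00
web | 4640.00 | 115.00 | 157.00 | 533600.00 | 728480.00
top flange | 2000.00 | 115.00 | 307.00 | 230000.00 | 614000.00
Σ | 9400.00 |  |  | 1081000.00 | 1359040.00
x_c = 1081000.00 / 9400.00 = 115.00 in
y_c = 1359040.00 / 9400.00 = 144.58 in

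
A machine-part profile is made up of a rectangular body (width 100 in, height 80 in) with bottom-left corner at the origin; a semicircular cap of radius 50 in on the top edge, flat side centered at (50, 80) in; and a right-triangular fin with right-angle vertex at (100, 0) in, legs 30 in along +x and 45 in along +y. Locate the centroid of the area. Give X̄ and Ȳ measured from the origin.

X̄ = 53.21 in, Ȳ = 57.74 in

rectangular body: A = 100 × 80 = 8000.00, centroid at (50.00, 40.00).
semicircular top: A = ½π·50² = 3926.99, centroid at (50.00, 101.22).
triangular fin: A = ½·30·45 = 675.00, centroid at (110.00, 15.00).
ΣA = 12601.99 in²
ΣAX̄ = (8000.00)(50.00) + (3926.99)(50.00) + (675.00)(110.00) = 670599.54 in³
ΣAȲ = (8000.00)(40.00) + (3926.99)(101.22) + (675.00)(15.00) = 727617.60 in³
X̄ = 670599.54 / 12601.99 = 53.21 in
Ȳ = 727617.60 / 12601.99 = 57.74 in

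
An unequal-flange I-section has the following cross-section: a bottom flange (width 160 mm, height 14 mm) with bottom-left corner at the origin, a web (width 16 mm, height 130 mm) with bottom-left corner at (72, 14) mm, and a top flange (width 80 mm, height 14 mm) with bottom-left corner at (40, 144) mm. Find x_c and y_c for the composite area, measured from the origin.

x_c = 80.00 mm, y_c = 64.18 mm

Part | A | x̄ᵢ | ȳᵢ | A·x̄ᵢ | A·ȳᵢ
bottom flange | 2240.00 | 80.00 | 7.00 | 179200.00 | 15680.00
web | 2080.00 | 80.00 | 79.00 | 166400.00 | 164320.00
top flange | 1120.00 | 80.00 | 151.00 | 89600.00 | 169120.00
Σ | 5440.00 |  |  | 435200.00 | 349120.00
x_c = 435200.00 / 5440.00 = 80.00 mm
y_c = 349120.00 / 5440.00 = 64.18 mm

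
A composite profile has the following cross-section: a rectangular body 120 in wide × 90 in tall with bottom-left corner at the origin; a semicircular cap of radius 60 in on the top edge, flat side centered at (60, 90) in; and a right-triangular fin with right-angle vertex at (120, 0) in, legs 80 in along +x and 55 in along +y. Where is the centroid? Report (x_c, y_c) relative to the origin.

rectangular body: A = 120 × 90 = 10800.00, centroid at (60.00, 45.00).
semicircular top: A = ½π·60² = 5654.87, centroid at (60.00, 115.46).
triangular fin: A = ½·80·55 = 2200.00, centroid at (146.67, 18.33).
ΣA = 18654.87 in²
ΣAx_c = (10800.00)(60.00) + (5654.87)(60.00) + (2200.00)(146.67) = 1309958.67 in³
ΣAy_c = (10800.00)(45.00) + (5654.87)(115.46) + (2200.00)(18.33) = 1179271.34 in³
x_c = 1309958.67 / 18654.87 = 70.22 in
y_c = 1179271.34 / 18654.87 = 63.22 in

x_c = 70.22 in, y_c = 63.22 in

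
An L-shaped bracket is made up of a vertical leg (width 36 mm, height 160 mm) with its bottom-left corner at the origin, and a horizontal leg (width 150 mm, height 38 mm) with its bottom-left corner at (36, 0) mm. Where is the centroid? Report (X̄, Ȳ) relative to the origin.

vertical leg: A = 36 × 160 = 5760.00, centroid at (18.00, 80.00).
horizontal leg: A = 150 × 38 = 5700.00, centroid at (111.00, 19.00).
ΣA = 11460.00 mm², ΣAX̄ = 736380.00 mm³, ΣAȲ = 569100.00 mm³.
X̄ = 736380.00/11460.00 = 64.26 mm; Ȳ = 569100.00/11460.00 = 49.66 mm.

X̄ = 64.26 mm, Ȳ = 49.66 mm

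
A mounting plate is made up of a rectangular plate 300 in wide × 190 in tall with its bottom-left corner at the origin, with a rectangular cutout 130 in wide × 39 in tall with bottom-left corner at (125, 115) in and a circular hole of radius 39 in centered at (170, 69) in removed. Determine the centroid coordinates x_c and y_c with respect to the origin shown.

x_c = 143.67 in, y_c = 93.39 in

plate: A = 300 × 190 = 57000.00, centroid at (150.00, 95.00).
hole 1: A = −(130 × 39) = -5070.00, centroid at (190.00, 134.50).
hole 2: A = −π·39² = -4778.36, centroid at (170.00, 69.00).
ΣA = 47151.64 in², ΣAx_c = 6774378.39 in³, ΣAy_c = 4403377.99 in³.
x_c = 6774378.39/47151.64 = 143.67 in; y_c = 4403377.99/47151.64 = 93.39 in.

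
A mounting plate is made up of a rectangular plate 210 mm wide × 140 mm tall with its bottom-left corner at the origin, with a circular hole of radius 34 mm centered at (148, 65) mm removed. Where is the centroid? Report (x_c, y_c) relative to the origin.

plate: A = 210 × 140 = 29400.00, centroid at (105.00, 70.00).
hole: A = −π·34² = -3631.68, centroid at (148.00, 65.00).
ΣA = 25768.32 mm², ΣAx_c = 2549511.20 mm³, ΣAy_c = 1821940.73 mm³.
x_c = 2549511.20/25768.32 = 98.94 mm; y_c = 1821940.73/25768.32 = 70.70 mm.

x_c = 98.94 mm, y_c = 70.70 mm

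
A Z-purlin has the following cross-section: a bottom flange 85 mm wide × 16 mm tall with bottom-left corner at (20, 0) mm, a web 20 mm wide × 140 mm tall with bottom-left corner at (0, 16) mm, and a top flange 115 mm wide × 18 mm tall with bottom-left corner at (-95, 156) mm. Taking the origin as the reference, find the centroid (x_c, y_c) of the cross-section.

x_c = 5.68 mm, y_c = 95.22 mm

bottom flange: A = 85 × 16 = 1360.00, centroid at (62.50, 8.00).
web: A = 20 × 140 = 2800.00, centroid at (10.00, 86.00).
top flange: A = 115 × 18 = 2070.00, centroid at (-37.50, 165.00).
ΣA = 6230.00 mm², ΣAx_c = 35375.00 mm³, ΣAy_c = 593230.00 mm³.
x_c = 35375.00/6230.00 = 5.68 mm; y_c = 593230.00/6230.00 = 95.22 mm.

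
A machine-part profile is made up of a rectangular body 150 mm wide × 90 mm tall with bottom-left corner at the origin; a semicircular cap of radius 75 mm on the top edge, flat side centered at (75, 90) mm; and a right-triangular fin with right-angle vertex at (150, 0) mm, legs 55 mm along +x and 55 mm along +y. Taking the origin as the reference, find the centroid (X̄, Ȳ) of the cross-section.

X̄ = 80.92 mm, Ȳ = 71.77 mm

Part | A | x̄ᵢ | ȳᵢ | A·x̄ᵢ | A·ȳᵢ
rectangular body | 13500.00 | 75.00 | 45.00 | 1012500.00 | 607500.00
semicircular top | 8835.73 | 75.00 | 121.83 | 662679.70 | 1076465.64
triangular fin | 1512.50 | 168.33 | 18.33 | 254604.17 | 27729.17
Σ | 23848.23 |  |  | 1929783.87 | 1711694.81
X̄ = 1929783.87 / 23848.23 = 80.92 mm
Ȳ = 1711694.81 / 23848.23 = 71.77 mm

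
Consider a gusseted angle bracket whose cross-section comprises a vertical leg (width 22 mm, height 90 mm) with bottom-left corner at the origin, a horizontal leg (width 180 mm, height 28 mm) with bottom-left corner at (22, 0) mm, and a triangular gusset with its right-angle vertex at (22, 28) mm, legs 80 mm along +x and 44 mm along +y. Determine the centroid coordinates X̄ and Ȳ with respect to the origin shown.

Part | A | x̄ᵢ | ȳᵢ | A·x̄ᵢ | A·ȳᵢ
vertical leg | 1980.00 | 11.00 | 45.00 | 21780.00 | 89100.00
horizontal leg | 5040.00 | 112.00 | 14.00 | 564480.00 | 70560.00
gusset | 1760.00 | 48.67 | 42.67 | 85653.33 | 75093.33
Σ | 8780.00 |  |  | 671913.33 | 234753.33
X̄ = 671913.33 / 8780.00 = 76.53 mm
Ȳ = 234753.33 / 8780.00 = 26.74 mm

X̄ = 76.53 mm, Ȳ = 26.74 mm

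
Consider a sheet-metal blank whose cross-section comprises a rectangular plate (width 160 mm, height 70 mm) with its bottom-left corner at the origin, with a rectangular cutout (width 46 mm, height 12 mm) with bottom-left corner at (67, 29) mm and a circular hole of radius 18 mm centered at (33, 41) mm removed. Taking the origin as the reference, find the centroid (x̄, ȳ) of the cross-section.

plate: A = 160 × 70 = 11200.00, centroid at (80.00, 35.00).
hole 1: A = −(46 × 12) = -552.00, centroid at (90.00, 35.00).
hole 2: A = −π·18² = -1017.88, centroid at (33.00, 41.00).
ΣA = 9630.12 mm²
ΣAx̄ = (11200.00)(80.00) + (-552.00)(90.00) + (-1017.88)(33.00) = 812730.09 mm³
ΣAȳ = (11200.00)(35.00) + (-552.00)(35.00) + (-1017.88)(41.00) = 330947.08 mm³
x̄ = 812730.09 / 9630.12 = 84.39 mm
ȳ = 330947.08 / 9630.12 = 34.37 mm

x̄ = 84.39 mm, ȳ = 34.37 mm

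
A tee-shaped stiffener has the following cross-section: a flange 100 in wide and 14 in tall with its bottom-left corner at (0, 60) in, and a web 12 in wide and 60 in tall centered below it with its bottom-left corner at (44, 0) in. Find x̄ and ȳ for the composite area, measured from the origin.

web: A = 12 × 60 = 720.00, centroid at (50.00, 30.00).
flange: A = 100 × 14 = 1400.00, centroid at (50.00, 67.00).
ΣA = 2120.00 in²
ΣAx̄ = (720.00)(50.00) + (1400.00)(50.00) = 106000.00 in³
ΣAȳ = (720.00)(30.00) + (1400.00)(67.00) = 115400.00 in³
x̄ = 106000.00 / 2120.00 = 50.00 in
ȳ = 115400.00 / 2120.00 = 54.43 in

x̄ = 50.00 in, ȳ = 54.43 in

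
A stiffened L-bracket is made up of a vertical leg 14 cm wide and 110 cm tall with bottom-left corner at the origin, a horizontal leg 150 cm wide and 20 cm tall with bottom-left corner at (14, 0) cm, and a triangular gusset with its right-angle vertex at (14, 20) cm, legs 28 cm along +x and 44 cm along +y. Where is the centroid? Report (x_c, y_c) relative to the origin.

x_c = 56.66 cm, y_c = 26.39 cm

Part | A | x̄ᵢ | ȳᵢ | A·x̄ᵢ | A·ȳᵢ
vertical leg | 1540.00 | 7.00 | 55.00 | 10780.00 | 84700.00
horizontal leg | 3000.00 | 89.00 | 10.00 | 267000.00 | 30000.00
gusset | 616.00 | 23.33 | 34.67 | 14373.33 | 21354.67
Σ | 5156.00 |  |  | 292153.33 | 136054.67
x_c = 292153.33 / 5156.00 = 56.66 cm
y_c = 136054.67 / 5156.00 = 26.39 cm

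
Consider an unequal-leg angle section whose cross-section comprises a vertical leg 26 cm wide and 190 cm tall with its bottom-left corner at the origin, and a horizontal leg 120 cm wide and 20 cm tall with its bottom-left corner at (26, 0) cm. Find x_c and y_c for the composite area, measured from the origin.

vertical leg: A = 26 × 190 = 4940.00, centroid at (13.00, 95.00).
horizontal leg: A = 120 × 20 = 2400.00, centroid at (86.00, 10.00).
ΣA = 7340.00 cm²
ΣAx_c = (4940.00)(13.00) + (2400.00)(86.00) = 270620.00 cm³
ΣAy_c = (4940.00)(95.00) + (2400.00)(10.00) = 493300.00 cm³
x_c = 270620.00 / 7340.00 = 36.87 cm
y_c = 493300.00 / 7340.00 = 67.21 cm

x_c = 36.87 cm, y_c = 67.21 cm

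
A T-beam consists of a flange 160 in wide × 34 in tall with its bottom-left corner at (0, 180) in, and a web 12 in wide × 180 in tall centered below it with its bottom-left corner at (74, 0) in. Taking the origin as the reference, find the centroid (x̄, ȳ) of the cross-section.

Part | A | x̄ᵢ | ȳᵢ | A·x̄ᵢ | A·ȳᵢ
web | 2160.00 | 80.00 | 90.00 | 172800.00 | 194400.00
flange | 5440.00 | 80.00 | 197.00 | 435200.00 | 1071680.00
Σ | 7600.00 |  |  | 608000.00 | 1266080.00
x̄ = 608000.00 / 7600.00 = 80.00 in
ȳ = 1266080.00 / 7600.00 = 166.59 in

x̄ = 80.00 in, ȳ = 166.59 in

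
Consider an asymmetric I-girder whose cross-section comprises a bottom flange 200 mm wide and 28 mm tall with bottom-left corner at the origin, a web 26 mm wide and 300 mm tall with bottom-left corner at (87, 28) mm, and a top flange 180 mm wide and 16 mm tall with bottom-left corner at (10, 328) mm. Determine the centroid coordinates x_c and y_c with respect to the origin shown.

x_c = 100.00 mm, y_c = 149.54 mm

bottom flange: A = 200 × 28 = 5600.00, centroid at (100.00, 14.00).
web: A = 26 × 300 = 7800.00, centroid at (100.00, 178.00).
top flange: A = 180 × 16 = 2880.00, centroid at (100.00, 336.00).
ΣA = 16280.00 mm²
ΣAx_c = (5600.00)(100.00) + (7800.00)(100.00) + (2880.00)(100.00) = 1628000.00 mm³
ΣAy_c = (5600.00)(14.00) + (7800.00)(178.00) + (2880.00)(336.00) = 2434480.00 mm³
x_c = 1628000.00 / 16280.00 = 100.00 mm
y_c = 2434480.00 / 16280.00 = 149.54 mm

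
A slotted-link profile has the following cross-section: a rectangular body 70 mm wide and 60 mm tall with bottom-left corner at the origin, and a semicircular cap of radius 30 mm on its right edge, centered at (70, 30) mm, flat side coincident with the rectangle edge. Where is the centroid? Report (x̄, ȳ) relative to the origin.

Part | A | x̄ᵢ | ȳᵢ | A·x̄ᵢ | A·ȳᵢ
rectangular body | 4200.00 | 35.00 | 30.00 | 147000.00 | 126000.00
semicircular end | 1413.72 | 82.73 | 30.00 | 116960.17 | 42411.50
Σ | 5613.72 |  |  | 263960.17 | 168411.50
x̄ = 263960.17 / 5613.72 = 47.02 mm
ȳ = 168411.50 / 5613.72 = 30.00 mm

x̄ = 47.02 mm, ȳ = 30.00 mm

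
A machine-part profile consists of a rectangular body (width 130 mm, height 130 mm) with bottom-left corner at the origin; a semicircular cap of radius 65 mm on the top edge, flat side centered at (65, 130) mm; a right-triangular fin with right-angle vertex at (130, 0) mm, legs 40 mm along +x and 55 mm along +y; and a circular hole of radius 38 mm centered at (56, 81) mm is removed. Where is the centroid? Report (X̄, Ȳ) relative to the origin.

rectangular body: A = 130 × 130 = 16900.00, centroid at (65.00, 65.00).
semicircular top: A = ½π·65² = 6636.61, centroid at (65.00, 157.59).
triangular fin: A = ½·40·55 = 1100.00, centroid at (143.33, 18.33).
hole: A = −π·38² = -4536.46, centroid at (56.00, 81.00).
ΣA = 20100.15 mm², ΣAX̄ = 1433504.86 mm³, ΣAȲ = 1797056.64 mm³.
X̄ = 1433504.86/20100.15 = 71.32 mm; Ȳ = 1797056.64/20100.15 = 89.41 mm.

X̄ = 71.32 mm, Ȳ = 89.41 mm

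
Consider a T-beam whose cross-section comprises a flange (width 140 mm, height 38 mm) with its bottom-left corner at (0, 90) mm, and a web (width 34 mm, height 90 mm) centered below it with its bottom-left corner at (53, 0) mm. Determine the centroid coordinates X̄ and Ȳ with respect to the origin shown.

X̄ = 70.00 mm, Ȳ = 85.63 mm

Part | A | x̄ᵢ | ȳᵢ | A·x̄ᵢ | A·ȳᵢ
web | 3060.00 | 70.00 | 45.00 | 214200.00 | 137700.00
flange | 5320.00 | 70.00 | 109.00 | 372400.00 | 579880.00
Σ | 8380.00 |  |  | 586600.00 | 717580.00
X̄ = 586600.00 / 8380.00 = 70.00 mm
Ȳ = 717580.00 / 8380.00 = 85.63 mm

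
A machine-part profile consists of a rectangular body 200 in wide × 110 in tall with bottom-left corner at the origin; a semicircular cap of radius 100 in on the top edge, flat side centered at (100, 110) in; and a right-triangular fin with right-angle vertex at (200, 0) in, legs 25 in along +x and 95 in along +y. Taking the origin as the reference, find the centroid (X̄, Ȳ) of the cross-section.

X̄ = 103.31 in, Ȳ = 93.64 in

Part | A | x̄ᵢ | ȳᵢ | A·x̄ᵢ | A·ȳᵢ
rectangular body | 22000.00 | 100.00 | 55.00 | 2200000.00 | 1210000.00
semicircular top | 15707.96 | 100.00 | 152.44 | 1570796.33 | 2394542.63
triangular fin | 1187.50 | 208.33 | 31.67 | 247395.83 | 37604.17
Σ | 38895.46 |  |  | 4018192.16 | 3642146.79
X̄ = 4018192.16 / 38895.46 = 103.31 in
Ȳ = 3642146.79 / 38895.46 = 93.64 in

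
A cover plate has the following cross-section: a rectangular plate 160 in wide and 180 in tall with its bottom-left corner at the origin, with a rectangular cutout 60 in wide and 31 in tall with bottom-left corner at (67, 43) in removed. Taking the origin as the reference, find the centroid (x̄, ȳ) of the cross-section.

x̄ = 78.83 in, ȳ = 92.17 in

plate: A = 160 × 180 = 28800.00, centroid at (80.00, 90.00).
hole: A = −(60 × 31) = -1860.00, centroid at (97.00, 58.50).
ΣA = 26940.00 in²
ΣAx̄ = (28800.00)(80.00) + (-1860.00)(97.00) = 2123580.00 in³
ΣAȳ = (28800.00)(90.00) + (-1860.00)(58.50) = 2483190.00 in³
x̄ = 2123580.00 / 26940.00 = 78.83 in
ȳ = 2483190.00 / 26940.00 = 92.17 in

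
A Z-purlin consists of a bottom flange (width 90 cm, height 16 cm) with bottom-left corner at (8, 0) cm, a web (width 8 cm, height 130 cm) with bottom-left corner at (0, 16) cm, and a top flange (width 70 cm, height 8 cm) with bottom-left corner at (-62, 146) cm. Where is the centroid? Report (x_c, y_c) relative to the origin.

x_c = 21.50 cm, y_c = 59.13 cm

bottom flange: A = 90 × 16 = 1440.00, centroid at (53.00, 8.00).
web: A = 8 × 130 = 1040.00, centroid at (4.00, 81.00).
top flange: A = 70 × 8 = 560.00, centroid at (-27.00, 150.00).
ΣA = 3040.00 cm²
ΣAx_c = (1440.00)(53.00) + (1040.00)(4.00) + (560.00)(-27.00) = 65360.00 cm³
ΣAy_c = (1440.00)(8.00) + (1040.00)(81.00) + (560.00)(150.00) = 179760.00 cm³
x_c = 65360.00 / 3040.00 = 21.50 cm
y_c = 179760.00 / 3040.00 = 59.13 cm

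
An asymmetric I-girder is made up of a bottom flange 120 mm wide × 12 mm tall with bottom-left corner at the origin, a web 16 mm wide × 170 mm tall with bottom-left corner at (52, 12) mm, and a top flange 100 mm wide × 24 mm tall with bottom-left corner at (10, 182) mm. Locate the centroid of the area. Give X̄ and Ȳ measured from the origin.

bottom flange: A = 120 × 12 = 1440.00, centroid at (60.00, 6.00).
web: A = 16 × 170 = 2720.00, centroid at (60.00, 97.00).
top flange: A = 100 × 24 = 2400.00, centroid at (60.00, 194.00).
ΣA = 6560.00 mm²
ΣAX̄ = (1440.00)(60.00) + (2720.00)(60.00) + (2400.00)(60.00) = 393600.00 mm³
ΣAȲ = (1440.00)(6.00) + (2720.00)(97.00) + (2400.00)(194.00) = 738080.00 mm³
X̄ = 393600.00 / 6560.00 = 60.00 mm
Ȳ = 738080.00 / 6560.00 = 112.51 mm

X̄ = 60.00 mm, Ȳ = 112.51 mm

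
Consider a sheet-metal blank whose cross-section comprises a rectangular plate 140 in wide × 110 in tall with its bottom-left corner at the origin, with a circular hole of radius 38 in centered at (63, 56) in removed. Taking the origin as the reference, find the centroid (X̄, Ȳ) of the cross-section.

X̄ = 72.92 in, Ȳ = 54.58 in

plate: A = 140 × 110 = 15400.00, centroid at (70.00, 55.00).
hole: A = −π·38² = -4536.46, centroid at (63.00, 56.00).
ΣA = 10863.54 in²
ΣAX̄ = (15400.00)(70.00) + (-4536.46)(63.00) = 792203.03 in³
ΣAȲ = (15400.00)(55.00) + (-4536.46)(56.00) = 592958.25 in³
X̄ = 792203.03 / 10863.54 = 72.92 in
Ȳ = 592958.25 / 10863.54 = 54.58 in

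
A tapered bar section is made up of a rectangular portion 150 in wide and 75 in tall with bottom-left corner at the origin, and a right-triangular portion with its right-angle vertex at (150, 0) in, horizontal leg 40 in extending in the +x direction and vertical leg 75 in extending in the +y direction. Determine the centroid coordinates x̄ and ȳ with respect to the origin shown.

x̄ = 85.39 in, ȳ = 36.03 in

Part | A | x̄ᵢ | ȳᵢ | A·x̄ᵢ | A·ȳᵢ
rectangular portion | 11250.00 | 75.00 | 37.50 | 843750.00 | 421875.00
triangular portion | 1500.00 | 163.33 | 25.00 | 245000.00 | 37500.00
Σ | 12750.00 |  |  | 1088750.00 | 459375.00
x̄ = 1088750.00 / 12750.00 = 85.39 in
ȳ = 459375.00 / 12750.00 = 36.03 in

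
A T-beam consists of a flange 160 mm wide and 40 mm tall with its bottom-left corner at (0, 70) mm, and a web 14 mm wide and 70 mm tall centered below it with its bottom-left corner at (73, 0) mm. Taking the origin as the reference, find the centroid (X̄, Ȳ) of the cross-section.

web: A = 14 × 70 = 980.00, centroid at (80.00, 35.00).
flange: A = 160 × 40 = 6400.00, centroid at (80.00, 90.00).
ΣA = 7380.00 mm²
ΣAX̄ = (980.00)(80.00) + (6400.00)(80.00) = 590400.00 mm³
ΣAȲ = (980.00)(35.00) + (6400.00)(90.00) = 610300.00 mm³
X̄ = 590400.00 / 7380.00 = 80.00 mm
Ȳ = 610300.00 / 7380.00 = 82.70 mm

X̄ = 80.00 mm, Ȳ = 82.70 mm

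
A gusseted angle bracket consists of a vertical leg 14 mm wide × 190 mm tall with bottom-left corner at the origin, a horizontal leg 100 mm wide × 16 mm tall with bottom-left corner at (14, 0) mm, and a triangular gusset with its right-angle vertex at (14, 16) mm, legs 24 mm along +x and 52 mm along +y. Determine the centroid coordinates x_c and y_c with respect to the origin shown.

x_c = 27.59 mm, y_c = 58.62 mm

Part | A | x̄ᵢ | ȳᵢ | A·x̄ᵢ | A·ȳᵢ
vertical leg | 2660.00 | 7.00 | 95.00 | 18620.00 | 252700.00
horizontal leg | 1600.00 | 64.00 | 8.00 | 102400.00 | 12800.00
gusset | 624.00 | 22.00 | 33.33 | 13728.00 | 20800.00
Σ | 4884.00 |  |  | 134748.00 | 286300.00
x_c = 134748.00 / 4884.00 = 27.59 mm
y_c = 286300.00 / 4884.00 = 58.62 mm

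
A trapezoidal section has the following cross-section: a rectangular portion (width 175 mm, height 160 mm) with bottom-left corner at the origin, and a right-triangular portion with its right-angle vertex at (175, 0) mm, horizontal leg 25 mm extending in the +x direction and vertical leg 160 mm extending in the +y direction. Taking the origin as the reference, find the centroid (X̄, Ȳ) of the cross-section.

Part | A | x̄ᵢ | ȳᵢ | A·x̄ᵢ | A·ȳᵢ
rectangular portion | 28000.00 | 87.50 | 80.00 | 2450000.00 | 2240000.00
triangular portion | 2000.00 | 183.33 | 53.33 | 366666.67 | 106666.67
Σ | 30000.00 |  |  | 2816666.67 | 2346666.67
X̄ = 2816666.67 / 30000.00 = 93.89 mm
Ȳ = 2346666.67 / 30000.00 = 78.22 mm

X̄ = 93.89 mm, Ȳ = 78.22 mm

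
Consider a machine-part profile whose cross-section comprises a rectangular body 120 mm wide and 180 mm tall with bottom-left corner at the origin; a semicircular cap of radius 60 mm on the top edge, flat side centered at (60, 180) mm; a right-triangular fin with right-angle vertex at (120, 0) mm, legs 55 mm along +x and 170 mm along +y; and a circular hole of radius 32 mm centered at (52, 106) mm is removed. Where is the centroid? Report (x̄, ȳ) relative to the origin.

rectangular body: A = 120 × 180 = 21600.00, centroid at (60.00, 90.00).
semicircular top: A = ½π·60² = 5654.87, centroid at (60.00, 205.46).
triangular fin: A = ½·55·170 = 4675.00, centroid at (138.33, 56.67).
hole: A = −π·32² = -3216.99, centroid at (52.00, 106.00).
ΣA = 28712.88 mm²
ΣAx̄ = (21600.00)(60.00) + (5654.87)(60.00) + (4675.00)(138.33) + (-3216.99)(52.00) = 2114716.81 mm³
ΣAȳ = (21600.00)(90.00) + (5654.87)(205.46) + (4675.00)(56.67) + (-3216.99)(106.00) = 3029791.65 mm³
x̄ = 2114716.81 / 28712.88 = 73.65 mm
ȳ = 3029791.65 / 28712.88 = 105.52 mm

x̄ = 73.65 mm, ȳ = 105.52 mm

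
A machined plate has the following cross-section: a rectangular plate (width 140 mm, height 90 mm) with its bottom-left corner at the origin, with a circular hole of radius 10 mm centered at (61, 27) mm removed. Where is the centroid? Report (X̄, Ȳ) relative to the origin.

X̄ = 70.23 mm, Ȳ = 45.46 mm

Part | A | x̄ᵢ | ȳᵢ | A·x̄ᵢ | A·ȳᵢ
plate | 12600.00 | 70.00 | 45.00 | 882000.00 | 567000.00
hole | -314.16 | 61.00 | 27.00 | -19163.72 | -8482.30
Σ | 12285.84 |  |  | 862836.28 | 558517.70
X̄ = 862836.28 / 12285.84 = 70.23 mm
Ȳ = 558517.70 / 12285.84 = 45.46 mm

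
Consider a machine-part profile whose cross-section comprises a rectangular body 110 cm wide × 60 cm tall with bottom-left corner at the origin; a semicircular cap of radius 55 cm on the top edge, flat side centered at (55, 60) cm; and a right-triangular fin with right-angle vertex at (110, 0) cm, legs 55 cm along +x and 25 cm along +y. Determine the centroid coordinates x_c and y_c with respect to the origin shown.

Part | A | x̄ᵢ | ȳᵢ | A·x̄ᵢ | A·ȳᵢ
rectangular body | 6600.00 | 55.00 | 30.00 | 363000.00 | 198000.00
semicircular top | 4751.66 | 55.00 | 83.34 | 261341.24 | 396016.20
triangular fin | 687.50 | 128.33 | 8.33 | 88229.17 | 5729.17
Σ | 12039.16 |  |  | 712570.41 | 599745.37
x_c = 712570.41 / 12039.16 = 59.19 cm
y_c = 599745.37 / 12039.16 = 49.82 cm

x_c = 59.19 cm, y_c = 49.82 cm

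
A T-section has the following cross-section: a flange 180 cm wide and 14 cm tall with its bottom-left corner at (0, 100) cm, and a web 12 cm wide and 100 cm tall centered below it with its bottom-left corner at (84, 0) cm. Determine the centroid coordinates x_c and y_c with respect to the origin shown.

x_c = 90.00 cm, y_c = 88.61 cm

web: A = 12 × 100 = 1200.00, centroid at (90.00, 50.00).
flange: A = 180 × 14 = 2520.00, centroid at (90.00, 107.00).
ΣA = 3720.00 cm², ΣAx_c = 334800.00 cm³, ΣAy_c = 329640.00 cm³.
x_c = 334800.00/3720.00 = 90.00 cm; y_c = 329640.00/3720.00 = 88.61 cm.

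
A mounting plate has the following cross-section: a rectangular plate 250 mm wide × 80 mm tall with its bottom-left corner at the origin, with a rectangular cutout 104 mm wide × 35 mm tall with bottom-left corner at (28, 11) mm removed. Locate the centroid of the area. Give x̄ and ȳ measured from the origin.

x̄ = 135.01 mm, ȳ = 42.56 mm

plate: A = 250 × 80 = 20000.00, centroid at (125.00, 40.00).
hole: A = −(104 × 35) = -3640.00, centroid at (80.00, 28.50).
ΣA = 16360.00 mm², ΣAx̄ = 2208800.00 mm³, ΣAȳ = 696260.00 mm³.
x̄ = 2208800.00/16360.00 = 135.01 mm; ȳ = 696260.00/16360.00 = 42.56 mm.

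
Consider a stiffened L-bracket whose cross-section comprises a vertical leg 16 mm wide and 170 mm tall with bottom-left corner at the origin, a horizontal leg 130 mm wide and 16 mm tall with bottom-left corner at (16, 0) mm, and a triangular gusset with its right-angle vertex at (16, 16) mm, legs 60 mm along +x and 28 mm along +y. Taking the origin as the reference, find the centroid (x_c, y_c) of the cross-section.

x_c = 39.09 mm, y_c = 47.72 mm

vertical leg: A = 16 × 170 = 2720.00, centroid at (8.00, 85.00).
horizontal leg: A = 130 × 16 = 2080.00, centroid at (81.00, 8.00).
gusset: A = ½·60·28 = 840.00, centroid at (36.00, 25.33).
ΣA = 5640.00 mm²
ΣAx_c = (2720.00)(8.00) + (2080.00)(81.00) + (840.00)(36.00) = 220480.00 mm³
ΣAy_c = (2720.00)(85.00) + (2080.00)(8.00) + (840.00)(25.33) = 269120.00 mm³
x_c = 220480.00 / 5640.00 = 39.09 mm
y_c = 269120.00 / 5640.00 = 47.72 mm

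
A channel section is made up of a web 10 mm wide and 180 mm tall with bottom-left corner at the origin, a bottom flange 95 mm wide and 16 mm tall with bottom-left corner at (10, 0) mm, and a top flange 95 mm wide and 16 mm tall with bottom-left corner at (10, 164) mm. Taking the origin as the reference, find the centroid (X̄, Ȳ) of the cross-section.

web: A = 10 × 180 = 1800.00, centroid at (5.00, 90.00).
bottom flange: A = 95 × 16 = 1520.00, centroid at (57.50, 8.00).
top flange: A = 95 × 16 = 1520.00, centroid at (57.50, 172.00).
ΣA = 4840.00 mm²
ΣAX̄ = (1800.00)(5.00) + (1520.00)(57.50) + (1520.00)(57.50) = 183800.00 mm³
ΣAȲ = (1800.00)(90.00) + (1520.00)(8.00) + (1520.00)(172.00) = 435600.00 mm³
X̄ = 183800.00 / 4840.00 = 37.98 mm
Ȳ = 435600.00 / 4840.00 = 90.00 mm

X̄ = 37.98 mm, Ȳ = 90.00 mm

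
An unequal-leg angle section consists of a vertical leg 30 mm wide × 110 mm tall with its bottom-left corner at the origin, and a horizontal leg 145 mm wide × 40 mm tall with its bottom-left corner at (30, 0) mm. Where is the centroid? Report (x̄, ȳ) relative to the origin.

x̄ = 70.77 mm, ȳ = 32.69 mm

vertical leg: A = 30 × 110 = 3300.00, centroid at (15.00, 55.00).
horizontal leg: A = 145 × 40 = 5800.00, centroid at (102.50, 20.00).
ΣA = 9100.00 mm², ΣAx̄ = 644000.00 mm³, ΣAȳ = 297500.00 mm³.
x̄ = 644000.00/9100.00 = 70.77 mm; ȳ = 297500.00/9100.00 = 32.69 mm.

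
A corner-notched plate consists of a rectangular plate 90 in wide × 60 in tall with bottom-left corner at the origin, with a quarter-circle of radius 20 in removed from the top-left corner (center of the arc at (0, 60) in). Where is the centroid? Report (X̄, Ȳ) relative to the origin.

plate: A = 90 × 60 = 5400.00, centroid at (45.00, 30.00).
removed quarter-circle: A = −¼π·20² = -314.16, centroid at (8.49, 51.51).
ΣA = 5085.84 in², ΣAX̄ = 240333.33 in³, ΣAȲ = 145817.11 in³.
X̄ = 240333.33/5085.84 = 47.26 in; Ȳ = 145817.11/5085.84 = 28.67 in.

X̄ = 47.26 in, Ȳ = 28.67 in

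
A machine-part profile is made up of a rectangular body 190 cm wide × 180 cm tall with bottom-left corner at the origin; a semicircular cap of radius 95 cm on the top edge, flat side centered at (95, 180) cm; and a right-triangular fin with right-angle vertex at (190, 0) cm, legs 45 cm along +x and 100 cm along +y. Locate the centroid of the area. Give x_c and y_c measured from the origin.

x_c = 99.89 cm, y_c = 123.97 cm

rectangular body: A = 190 × 180 = 34200.00, centroid at (95.00, 90.00).
semicircular top: A = ½π·95² = 14176.44, centroid at (95.00, 220.32).
triangular fin: A = ½·45·100 = 2250.00, centroid at (205.00, 33.33).
ΣA = 50626.44 cm²
ΣAx_c = (34200.00)(95.00) + (14176.44)(95.00) + (2250.00)(205.00) = 5057011.50 cm³
ΣAy_c = (34200.00)(90.00) + (14176.44)(220.32) + (2250.00)(33.33) = 6276341.97 cm³
x_c = 5057011.50 / 50626.44 = 99.89 cm
y_c = 6276341.97 / 50626.44 = 123.97 cm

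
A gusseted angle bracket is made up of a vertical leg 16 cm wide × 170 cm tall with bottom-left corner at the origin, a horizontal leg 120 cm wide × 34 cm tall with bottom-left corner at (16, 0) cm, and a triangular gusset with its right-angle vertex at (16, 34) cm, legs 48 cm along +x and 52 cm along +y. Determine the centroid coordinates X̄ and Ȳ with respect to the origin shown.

X̄ = 46.19 cm, Ȳ = 45.31 cm

vertical leg: A = 16 × 170 = 2720.00, centroid at (8.00, 85.00).
horizontal leg: A = 120 × 34 = 4080.00, centroid at (76.00, 17.00).
gusset: A = ½·48·52 = 1248.00, centroid at (32.00, 51.33).
ΣA = 8048.00 cm², ΣAX̄ = 371776.00 cm³, ΣAȲ = 364624.00 cm³.
X̄ = 371776.00/8048.00 = 46.19 cm; Ȳ = 364624.00/8048.00 = 45.31 cm.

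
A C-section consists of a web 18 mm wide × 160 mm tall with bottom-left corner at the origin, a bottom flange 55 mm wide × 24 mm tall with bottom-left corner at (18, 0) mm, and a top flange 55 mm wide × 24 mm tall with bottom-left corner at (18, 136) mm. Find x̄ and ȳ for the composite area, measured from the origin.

Part | A | x̄ᵢ | ȳᵢ | A·x̄ᵢ | A·ȳᵢ
web | 2880.00 | 9.00 | 80.00 | 25920.00 | 230400.00
bottom flange | 1320.00 | 45.50 | 12.00 | 60060.00 | 15840.00
top flange | 1320.00 | 45.50 | 148.00 | 60060.00 | 195360.00
Σ | 5520.00 |  |  | 146040.00 | 441600.00
x̄ = 146040.00 / 5520.00 = 26.46 mm
ȳ = 441600.00 / 5520.00 = 80.00 mm

x̄ = 26.46 mm, ȳ = 80.00 mm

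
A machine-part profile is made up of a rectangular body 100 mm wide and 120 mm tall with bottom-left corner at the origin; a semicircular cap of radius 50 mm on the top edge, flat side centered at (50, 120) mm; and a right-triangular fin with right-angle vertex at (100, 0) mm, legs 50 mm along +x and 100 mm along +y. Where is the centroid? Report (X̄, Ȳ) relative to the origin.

rectangular body: A = 100 × 120 = 12000.00, centroid at (50.00, 60.00).
semicircular top: A = ½π·50² = 3926.99, centroid at (50.00, 141.22).
triangular fin: A = ½·50·100 = 2500.00, centroid at (116.67, 33.33).
ΣA = 18426.99 mm², ΣAX̄ = 1088016.21 mm³, ΣAȲ = 1357905.56 mm³.
X̄ = 1088016.21/18426.99 = 59.04 mm; Ȳ = 1357905.56/18426.99 = 73.69 mm.

X̄ = 59.04 mm, Ȳ = 73.69 mm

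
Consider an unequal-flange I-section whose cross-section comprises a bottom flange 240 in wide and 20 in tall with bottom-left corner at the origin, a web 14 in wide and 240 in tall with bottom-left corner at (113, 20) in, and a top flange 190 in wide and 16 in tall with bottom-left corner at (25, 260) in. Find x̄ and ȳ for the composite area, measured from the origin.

Part | A | x̄ᵢ | ȳᵢ | A·x̄ᵢ | A·ȳᵢ
bottom flange | 4800.00 | 120.00 | 10.00 | 576000.00 | 48000.00
web | 3360.00 | 120.00 | 140.00 | 403200.00 | 470400.00
top flange | 3040.00 | 120.00 | 268.00 | 364800.00 | 814720.00
Σ | 11200.00 |  |  | 1344000.00 | 1333120.00
x̄ = 1344000.00 / 11200.00 = 120.00 in
ȳ = 1333120.00 / 11200.00 = 119.03 in

x̄ = 120.00 in, ȳ = 119.03 in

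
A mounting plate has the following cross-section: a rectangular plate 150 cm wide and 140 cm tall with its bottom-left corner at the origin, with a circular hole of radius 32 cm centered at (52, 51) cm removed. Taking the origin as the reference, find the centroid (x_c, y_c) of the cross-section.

Part | A | x̄ᵢ | ȳᵢ | A·x̄ᵢ | A·ȳᵢ
plate | 21000.00 | 75.00 | 70.00 | 1575000.00 | 1470000.00
hole | -3216.99 | 52.00 | 51.00 | -167283.53 | -164066.53
Σ | 17783.01 |  |  | 1407716.47 | 1305933.47
x_c = 1407716.47 / 17783.01 = 79.16 cm
y_c = 1305933.47 / 17783.01 = 73.44 cm

x_c = 79.16 cm, y_c = 73.44 cm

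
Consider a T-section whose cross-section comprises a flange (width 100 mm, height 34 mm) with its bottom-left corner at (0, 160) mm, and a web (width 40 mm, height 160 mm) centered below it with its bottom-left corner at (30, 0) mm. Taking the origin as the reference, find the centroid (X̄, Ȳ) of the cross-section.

X̄ = 50.00 mm, Ȳ = 113.65 mm

web: A = 40 × 160 = 6400.00, centroid at (50.00, 80.00).
flange: A = 100 × 34 = 3400.00, centroid at (50.00, 177.00).
ΣA = 9800.00 mm²
ΣAX̄ = (6400.00)(50.00) + (3400.00)(50.00) = 490000.00 mm³
ΣAȲ = (6400.00)(80.00) + (3400.00)(177.00) = 1113800.00 mm³
X̄ = 490000.00 / 9800.00 = 50.00 mm
Ȳ = 1113800.00 / 9800.00 = 113.65 mm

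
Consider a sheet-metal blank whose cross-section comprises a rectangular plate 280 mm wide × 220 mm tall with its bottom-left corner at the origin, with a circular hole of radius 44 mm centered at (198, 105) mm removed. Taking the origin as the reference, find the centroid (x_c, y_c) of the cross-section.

plate: A = 280 × 220 = 61600.00, centroid at (140.00, 110.00).
hole: A = −π·44² = -6082.12, centroid at (198.00, 105.00).
ΣA = 55517.88 mm²
ΣAx_c = (61600.00)(140.00) + (-6082.12)(198.00) = 7419739.57 mm³
ΣAy_c = (61600.00)(110.00) + (-6082.12)(105.00) = 6137377.05 mm³
x_c = 7419739.57 / 55517.88 = 133.65 mm
y_c = 6137377.05 / 55517.88 = 110.55 mm

x_c = 133.65 mm, y_c = 110.55 mm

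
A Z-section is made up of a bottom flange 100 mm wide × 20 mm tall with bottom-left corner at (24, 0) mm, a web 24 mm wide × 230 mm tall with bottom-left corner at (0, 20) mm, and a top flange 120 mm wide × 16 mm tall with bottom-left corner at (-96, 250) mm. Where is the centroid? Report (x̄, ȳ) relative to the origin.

x̄ = 15.37 mm, ȳ = 133.53 mm

Part | A | x̄ᵢ | ȳᵢ | A·x̄ᵢ | A·ȳᵢ
bottom flange | 2000.00 | 74.00 | 10.00 | 148000.00 | 20000.00
web | 5520.00 | 12.00 | 135.00 | 66240.00 | 745200.00
top flange | 1920.00 | -36.00 | 258.00 | -69120.00 | 495360.00
Σ | 9440.00 |  |  | 145120.00 | 1260560.00
x̄ = 145120.00 / 9440.00 = 15.37 mm
ȳ = 1260560.00 / 9440.00 = 133.53 mm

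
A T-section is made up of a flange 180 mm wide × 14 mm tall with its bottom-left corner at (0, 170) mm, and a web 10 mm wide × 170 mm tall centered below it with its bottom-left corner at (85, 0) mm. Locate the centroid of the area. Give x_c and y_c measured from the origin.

web: A = 10 × 170 = 1700.00, centroid at (90.00, 85.00).
flange: A = 180 × 14 = 2520.00, centroid at (90.00, 177.00).
ΣA = 4220.00 mm²
ΣAx_c = (1700.00)(90.00) + (2520.00)(90.00) = 379800.00 mm³
ΣAy_c = (1700.00)(85.00) + (2520.00)(177.00) = 590540.00 mm³
x_c = 379800.00 / 4220.00 = 90.00 mm
y_c = 590540.00 / 4220.00 = 139.94 mm

x_c = 90.00 mm, y_c = 139.94 mm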